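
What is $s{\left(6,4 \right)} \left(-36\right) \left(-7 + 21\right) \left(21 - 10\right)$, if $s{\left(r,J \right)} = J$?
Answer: $-22176$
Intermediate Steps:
$s{\left(6,4 \right)} \left(-36\right) \left(-7 + 21\right) \left(21 - 10\right) = 4 \left(-36\right) \left(-7 + 21\right) \left(21 - 10\right) = - 144 \cdot 14 \cdot 11 = \left(-144\right) 154 = -22176$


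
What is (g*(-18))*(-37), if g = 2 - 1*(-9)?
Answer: 7326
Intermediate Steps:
g = 11 (g = 2 + 9 = 11)
(g*(-18))*(-37) = (11*(-18))*(-37) = -198*(-37) = 7326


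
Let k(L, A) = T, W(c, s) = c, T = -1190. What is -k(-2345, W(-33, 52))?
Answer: 1190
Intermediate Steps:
k(L, A) = -1190
-k(-2345, W(-33, 52)) = -1*(-1190) = 1190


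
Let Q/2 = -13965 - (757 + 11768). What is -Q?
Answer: 52980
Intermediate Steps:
Q = -52980 (Q = 2*(-13965 - (757 + 11768)) = 2*(-13965 - 1*12525) = 2*(-13965 - 12525) = 2*(-26490) = -52980)
-Q = -1*(-52980) = 52980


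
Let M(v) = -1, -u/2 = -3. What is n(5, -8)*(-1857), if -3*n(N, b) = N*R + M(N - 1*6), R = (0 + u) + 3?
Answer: 27236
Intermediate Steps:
u = 6 (u = -2*(-3) = 6)
R = 9 (R = (0 + 6) + 3 = 6 + 3 = 9)
n(N, b) = ⅓ - 3*N (n(N, b) = -(N*9 - 1)/3 = -(9*N - 1)/3 = -(-1 + 9*N)/3 = ⅓ - 3*N)
n(5, -8)*(-1857) = (⅓ - 3*5)*(-1857) = (⅓ - 15)*(-1857) = -44/3*(-1857) = 27236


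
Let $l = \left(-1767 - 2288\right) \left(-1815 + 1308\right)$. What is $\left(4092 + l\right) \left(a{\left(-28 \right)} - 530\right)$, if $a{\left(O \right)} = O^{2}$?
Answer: $523234158$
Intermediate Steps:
$l = 2055885$ ($l = \left(-4055\right) \left(-507\right) = 2055885$)
$\left(4092 + l\right) \left(a{\left(-28 \right)} - 530\right) = \left(4092 + 2055885\right) \left(\left(-28\right)^{2} - 530\right) = 2059977 \left(784 - 530\right) = 2059977 \cdot 254 = 523234158$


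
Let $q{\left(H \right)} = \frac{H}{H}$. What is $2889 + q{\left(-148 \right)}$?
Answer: $2890$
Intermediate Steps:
$q{\left(H \right)} = 1$
$2889 + q{\left(-148 \right)} = 2889 + 1 = 2890$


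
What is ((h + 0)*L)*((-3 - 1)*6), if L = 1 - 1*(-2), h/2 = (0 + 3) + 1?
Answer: -576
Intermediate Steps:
h = 8 (h = 2*((0 + 3) + 1) = 2*(3 + 1) = 2*4 = 8)
L = 3 (L = 1 + 2 = 3)
((h + 0)*L)*((-3 - 1)*6) = ((8 + 0)*3)*((-3 - 1)*6) = (8*3)*(-4*6) = 24*(-24) = -576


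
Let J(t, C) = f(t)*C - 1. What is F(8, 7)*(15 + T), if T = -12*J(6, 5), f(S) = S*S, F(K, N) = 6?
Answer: -12798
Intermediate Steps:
f(S) = S²
J(t, C) = -1 + C*t² (J(t, C) = t²*C - 1 = C*t² - 1 = -1 + C*t²)
T = -2148 (T = -12*(-1 + 5*6²) = -12*(-1 + 5*36) = -12*(-1 + 180) = -12*179 = -2148)
F(8, 7)*(15 + T) = 6*(15 - 2148) = 6*(-2133) = -12798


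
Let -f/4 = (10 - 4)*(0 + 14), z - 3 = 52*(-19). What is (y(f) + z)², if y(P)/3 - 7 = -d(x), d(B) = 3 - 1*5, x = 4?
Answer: 917764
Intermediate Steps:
z = -985 (z = 3 + 52*(-19) = 3 - 988 = -985)
d(B) = -2 (d(B) = 3 - 5 = -2)
f = -336 (f = -4*(10 - 4)*(0 + 14) = -24*14 = -4*84 = -336)
y(P) = 27 (y(P) = 21 + 3*(-1*(-2)) = 21 + 3*2 = 21 + 6 = 27)
(y(f) + z)² = (27 - 985)² = (-958)² = 917764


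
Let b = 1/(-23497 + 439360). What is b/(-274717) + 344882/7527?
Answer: 13133639491322165/286639791149439 ≈ 45.819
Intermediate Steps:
b = 1/415863 ≈ 2.4046e-6
b/(-274717) + 344882/7527 = (1/415863)/(-274717) + 344882/7527 = (1/415863)*(-1/274717) + 344882*(1/7527) = -1/114244635771 + 344882/7527 = 13133639491322165/286639791149439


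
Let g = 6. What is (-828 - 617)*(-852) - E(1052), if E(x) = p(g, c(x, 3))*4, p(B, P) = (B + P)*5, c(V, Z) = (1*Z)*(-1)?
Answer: 1231080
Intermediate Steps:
c(V, Z) = -Z (c(V, Z) = Z*(-1) = -Z)
p(B, P) = 5*B + 5*P
E(x) = 60 (E(x) = (5*6 + 5*(-1*3))*4 = (30 + 5*(-3))*4 = (30 - 15)*4 = 15*4 = 60)
(-828 - 617)*(-852) - E(1052) = (-828 - 617)*(-852) - 1*60 = -1445*(-852) - 60 = 1231140 - 60 = 1231080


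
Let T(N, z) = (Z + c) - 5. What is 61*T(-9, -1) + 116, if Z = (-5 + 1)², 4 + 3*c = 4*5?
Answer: 3337/3 ≈ 1112.3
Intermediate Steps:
c = 16/3 (c = -4/3 + (4*5)/3 = -4/3 + (⅓)*20 = -4/3 + 20/3 = 16/3 ≈ 5.3333)
Z = 16 (Z = (-4)² = 16)
T(N, z) = 49/3 (T(N, z) = (16 + 16/3) - 5 = 64/3 - 5 = 49/3)
61*T(-9, -1) + 116 = 61*(49/3) + 116 = 2989/3 + 116 = 3337/3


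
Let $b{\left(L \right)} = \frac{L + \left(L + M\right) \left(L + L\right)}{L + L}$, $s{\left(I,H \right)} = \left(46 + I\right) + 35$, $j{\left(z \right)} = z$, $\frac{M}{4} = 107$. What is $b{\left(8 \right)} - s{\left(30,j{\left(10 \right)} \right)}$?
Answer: $\frac{651}{2} \approx 325.5$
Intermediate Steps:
$M = 428$ ($M = 4 \cdot 107 = 428$)
$s{\left(I,H \right)} = 81 + I$
$b{\left(L \right)} = \frac{L + 2 L \left(428 + L\right)}{2 L}$ ($b{\left(L \right)} = \frac{L + \left(L + 428\right) \left(L + L\right)}{L + L} = \frac{L + \left(428 + L\right) 2 L}{2 L} = \left(L + 2 L \left(428 + L\right)\right) \frac{1}{2 L} = \frac{L + 2 L \left(428 + L\right)}{2 L}$)
$b{\left(8 \right)} - s{\left(30,j{\left(10 \right)} \right)} = \left(\frac{857}{2} + 8\right) - \left(81 + 30\right) = \frac{873}{2} - 111 = \frac{651}{2}$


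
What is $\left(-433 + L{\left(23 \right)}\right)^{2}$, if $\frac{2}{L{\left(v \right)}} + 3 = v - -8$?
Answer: $\frac{36735721}{196} \approx 1.8743 \cdot 10^{5}$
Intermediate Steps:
$L{\left(v \right)} = \frac{2}{5 + v}$ ($L{\left(v \right)} = \frac{2}{-3 + \left(v - -8\right)} = \frac{2}{-3 + \left(v + 8\right)} = \frac{2}{-3 + \left(8 + v\right)} = \frac{2}{5 + v}$)
$\left(-433 + L{\left(23 \right)}\right)^{2} = \left(-433 + \frac{2}{5 + 23}\right)^{2} = \left(-433 + \frac{2}{28}\right)^{2} = \left(-433 + 2 \cdot \frac{1}{28}\right)^{2} = \left(-433 + \frac{1}{14}\right)^{2} = \left(- \frac{6061}{14}\right)^{2} = \frac{36735721}{196}$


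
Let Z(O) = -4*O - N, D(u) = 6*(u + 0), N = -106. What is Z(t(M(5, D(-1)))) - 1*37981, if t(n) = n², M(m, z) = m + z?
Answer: -37879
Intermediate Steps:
D(u) = 6*u
Z(O) = 106 - 4*O (Z(O) = -4*O - 1*(-106) = -4*O + 106 = 106 - 4*O)
Z(t(M(5, D(-1)))) - 1*37981 = (106 - 4*(5 + 6*(-1))²) - 1*37981 = (106 - 4*(5 - 6)²) - 37981 = (106 - 4*(-1)²) - 37981 = (106 - 4*1) - 37981 = (106 - 4) - 37981 = 102 - 37981 = -37879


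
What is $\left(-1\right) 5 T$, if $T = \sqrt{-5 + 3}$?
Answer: $- 5 i \sqrt{2} \approx - 7.0711 i$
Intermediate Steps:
$T = i \sqrt{2}$ ($T = \sqrt{-2} = i \sqrt{2} \approx 1.4142 i$)
$\left(-1\right) 5 T = \left(-1\right) 5 i \sqrt{2} = - 5 i \sqrt{2}$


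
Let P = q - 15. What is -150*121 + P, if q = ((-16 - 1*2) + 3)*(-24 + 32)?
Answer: -18285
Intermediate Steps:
q = -120 (q = ((-16 - 2) + 3)*8 = (-18 + 3)*8 = -15*8 = -120)
P = -135 (P = -120 - 15 = -135)
-150*121 + P = -150*121 - 135 = -18150 - 135 = -18285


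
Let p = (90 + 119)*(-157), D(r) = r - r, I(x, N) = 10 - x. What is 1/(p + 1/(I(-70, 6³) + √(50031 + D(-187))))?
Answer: -159073787/5219688464502 - √5559/15659065393506 ≈ -3.0476e-5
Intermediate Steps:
D(r) = 0
p = -32813 (p = 209*(-157) = -32813)
1/(p + 1/(I(-70, 6³) + √(50031 + D(-187)))) = 1/(-32813 + 1/((10 - 1*(-70)) + √(50031 + 0))) = 1/(-32813 + 1/((10 + 70) + √50031)) = 1/(-32813 + 1/(80 + 3*√5559))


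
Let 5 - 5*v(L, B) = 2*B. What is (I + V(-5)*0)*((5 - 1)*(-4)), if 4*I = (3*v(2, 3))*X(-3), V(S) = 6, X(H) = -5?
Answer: -12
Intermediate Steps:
v(L, B) = 1 - 2*B/5
I = ¾ (I = ((3*(1 - ⅖*3))*(-5))/4 = ((3*(1 - 6/5))*(-5))/4 = ((3*(-⅕))*(-5))/4 = (-⅗*(-5))/4 = (¼)*3 = ¾ ≈ 0.75000)
(I + V(-5)*0)*((5 - 1)*(-4)) = (¾ + 6*0)*((5 - 1)*(-4)) = (¾ + 0)*(4*(-4)) = (¾)*(-16) = -12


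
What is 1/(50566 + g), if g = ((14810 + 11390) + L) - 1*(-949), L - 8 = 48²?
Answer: 1/80027 ≈ 1.2496e-5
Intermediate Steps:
L = 2312 (L = 8 + 48² = 8 + 2304 = 2312)
g = 29461 (g = ((14810 + 11390) + 2312) - 1*(-949) = (26200 + 2312) + 949 = 28512 + 949 = 29461)
1/(50566 + g) = 1/(50566 + 29461) = 1/80027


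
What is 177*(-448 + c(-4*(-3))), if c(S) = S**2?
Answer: -53808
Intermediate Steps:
177*(-448 + c(-4*(-3))) = 177*(-448 + (-4*(-3))**2) = 177*(-448 + 12**2) = 177*(-448 + 144) = 177*(-304) = -53808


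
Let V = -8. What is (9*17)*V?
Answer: -1224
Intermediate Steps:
(9*17)*V = (9*17)*(-8) = 153*(-8) = -1224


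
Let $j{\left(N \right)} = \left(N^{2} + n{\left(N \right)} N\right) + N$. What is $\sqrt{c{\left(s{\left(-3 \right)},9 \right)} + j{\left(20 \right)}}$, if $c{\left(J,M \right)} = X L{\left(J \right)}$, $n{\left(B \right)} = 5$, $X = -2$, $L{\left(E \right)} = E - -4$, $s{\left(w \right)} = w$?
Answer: $\sqrt{518} \approx 22.76$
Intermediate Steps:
$L{\left(E \right)} = 4 + E$ ($L{\left(E \right)} = E + 4 = 4 + E$)
$c{\left(J,M \right)} = -8 - 2 J$ ($c{\left(J,M \right)} = - 2 \left(4 + J\right) = -8 - 2 J$)
$j{\left(N \right)} = N^{2} + 6 N$ ($j{\left(N \right)} = \left(N^{2} + 5 N\right) + N = N^{2} + 6 N$)
$\sqrt{c{\left(s{\left(-3 \right)},9 \right)} + j{\left(20 \right)}} = \sqrt{\left(-8 - -6\right) + 20 \left(6 + 20\right)} = \sqrt{\left(-8 + 6\right) + 20 \cdot 26} = \sqrt{-2 + 520} = \sqrt{518}$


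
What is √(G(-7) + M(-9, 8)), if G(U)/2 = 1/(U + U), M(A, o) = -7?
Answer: 5*I*√14/7 ≈ 2.6726*I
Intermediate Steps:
G(U) = 1/U (G(U) = 2/(U + U) = 2/((2*U)) = 2*(1/(2*U)) = 1/U)
√(G(-7) + M(-9, 8)) = √(1/(-7) - 7) = √(-⅐ - 7) = √(-50/7) = 5*I*√14/7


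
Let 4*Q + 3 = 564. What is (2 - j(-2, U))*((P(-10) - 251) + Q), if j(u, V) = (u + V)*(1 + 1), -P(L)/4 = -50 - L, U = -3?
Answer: 591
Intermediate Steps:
Q = 561/4 (Q = -¾ + (¼)*564 = -¾ + 141 = 561/4 ≈ 140.25)
P(L) = 200 + 4*L (P(L) = -4*(-50 - L) = 200 + 4*L)
j(u, V) = 2*V + 2*u (j(u, V) = (V + u)*2 = 2*V + 2*u)
(2 - j(-2, U))*((P(-10) - 251) + Q) = (2 - (2*(-3) + 2*(-2)))*(((200 + 4*(-10)) - 251) + 561/4) = (2 - (-6 - 4))*(((200 - 40) - 251) + 561/4) = (2 - 1*(-10))*((160 - 251) + 561/4) = (2 + 10)*(-91 + 561/4) = 12*(197/4) = 591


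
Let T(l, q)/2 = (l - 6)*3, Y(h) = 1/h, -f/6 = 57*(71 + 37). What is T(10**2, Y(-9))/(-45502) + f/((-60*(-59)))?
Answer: -70110768/6711545 ≈ -10.446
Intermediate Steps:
f = -36936 (f = -342*(71 + 37) = -342*108 = -6*6156 = -36936)
T(l, q) = -36 + 6*l (T(l, q) = 2*((l - 6)*3) = 2*((-6 + l)*3) = 2*(-18 + 3*l) = -36 + 6*l)
T(10**2, Y(-9))/(-45502) + f/((-60*(-59))) = (-36 + 6*10**2)/(-45502) - 36936/((-60*(-59))) = (-36 + 6*100)*(-1/45502) - 36936/3540 = (-36 + 600)*(-1/45502) - 36936*1/3540 = 564*(-1/45502) - 3078/295 = -282/22751 - 3078/295 = -70110768/6711545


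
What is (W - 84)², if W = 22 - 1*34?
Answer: 9216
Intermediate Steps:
W = -12 (W = 22 - 34 = -12)
(W - 84)² = (-12 - 84)² = (-96)² = 9216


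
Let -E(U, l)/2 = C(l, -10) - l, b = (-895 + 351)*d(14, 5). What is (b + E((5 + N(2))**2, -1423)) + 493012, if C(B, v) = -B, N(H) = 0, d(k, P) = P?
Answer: 484600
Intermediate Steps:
b = -2720 (b = (-895 + 351)*5 = -544*5 = -2720)
E(U, l) = 4*l (E(U, l) = -2*(-l - l) = -(-4)*l = 4*l)
(b + E((5 + N(2))**2, -1423)) + 493012 = (-2720 + 4*(-1423)) + 493012 = (-2720 - 5692) + 493012 = -8412 + 493012 = 484600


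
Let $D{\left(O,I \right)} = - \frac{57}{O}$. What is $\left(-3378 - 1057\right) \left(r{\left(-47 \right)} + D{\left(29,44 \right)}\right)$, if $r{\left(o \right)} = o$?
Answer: $\frac{6297700}{29} \approx 2.1716 \cdot 10^{5}$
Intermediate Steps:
$\left(-3378 - 1057\right) \left(r{\left(-47 \right)} + D{\left(29,44 \right)}\right) = \left(-3378 - 1057\right) \left(-47 - \frac{57}{29}\right) = - 4435 \left(-47 - \frac{57}{29}\right) = \left(-4435\right) \left(- \frac{1420}{29}\right) = \frac{6297700}{29}$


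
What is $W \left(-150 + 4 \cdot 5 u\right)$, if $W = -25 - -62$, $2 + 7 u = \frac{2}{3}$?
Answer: $- \frac{119510}{21} \approx -5691.0$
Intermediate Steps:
$u = - \frac{4}{21}$ ($u = - \frac{2}{7} + \frac{2 \cdot \frac{1}{3}}{7} = - \frac{2}{7} + \frac{1}{7} \cdot \frac{2}{3} = - \frac{2}{7} + \frac{2}{21} = - \frac{4}{21} \approx -0.19048$)
$W = 37$ ($W = -25 + 62 = 37$)
$W \left(-150 + 4 \cdot 5 u\right) = 37 \left(-150 + 4 \cdot 5 \left(- \frac{4}{21}\right)\right) = 37 \left(-150 + 20 \left(- \frac{4}{21}\right)\right) = 37 \left(-150 - \frac{80}{21}\right) = 37 \left(- \frac{3230}{21}\right) = - \frac{119510}{21}$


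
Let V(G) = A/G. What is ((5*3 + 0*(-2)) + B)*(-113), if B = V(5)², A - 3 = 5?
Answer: -49607/25 ≈ -1984.3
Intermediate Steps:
A = 8 (A = 3 + 5 = 8)
V(G) = 8/G
B = 64/25 (B = (8/5)² = 64/25 ≈ 2.5600)
((5*3 + 0*(-2)) + B)*(-113) = ((5*3 + 0*(-2)) + 64/25)*(-113) = ((15 + 0) + 64/25)*(-113) = (15 + 64/25)*(-113) = (439/25)*(-113) = -49607/25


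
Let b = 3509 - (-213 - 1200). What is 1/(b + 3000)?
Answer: 1/7922 ≈ 0.00012623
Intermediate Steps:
b = 4922 (b = 3509 - 1*(-1413) = 3509 + 1413 = 4922)
1/(b + 3000) = 1/(4922 + 3000) = 1/7922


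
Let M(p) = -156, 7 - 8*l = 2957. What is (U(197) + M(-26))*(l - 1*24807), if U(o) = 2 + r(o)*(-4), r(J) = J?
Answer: 47431113/2 ≈ 2.3716e+7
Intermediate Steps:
l = -1475/4 (l = 7/8 - 1/8*2957 = 7/8 - 2957/8 = -1475/4 ≈ -368.75)
U(o) = 2 - 4*o (U(o) = 2 + o*(-4) = 2 - 4*o)
(U(197) + M(-26))*(l - 1*24807) = ((2 - 4*197) - 156)*(-1475/4 - 1*24807) = ((2 - 788) - 156)*(-1475/4 - 24807) = (-786 - 156)*(-100703/4) = -942*(-100703/4) = 47431113/2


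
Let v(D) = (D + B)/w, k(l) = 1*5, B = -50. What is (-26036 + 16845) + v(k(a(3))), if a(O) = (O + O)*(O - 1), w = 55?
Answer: -101110/11 ≈ -9191.8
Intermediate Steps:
a(O) = 2*O*(-1 + O) (a(O) = (2*O)*(-1 + O) = 2*O*(-1 + O))
k(l) = 5
v(D) = -10/11 + D/55 (v(D) = (D - 50)/55 = (-50 + D)*(1/55) = -10/11 + D/55)
(-26036 + 16845) + v(k(a(3))) = (-26036 + 16845) + (-10/11 + (1/55)*5) = -9191 + (-10/11 + 1/11) = -9191 - 9/11 = -101110/11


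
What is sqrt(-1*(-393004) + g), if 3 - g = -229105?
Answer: 4*sqrt(38882) ≈ 788.74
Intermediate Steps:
g = 229108 (g = 3 - 1*(-229105) = 3 + 229105 = 229108)
sqrt(-1*(-393004) + g) = sqrt(-1*(-393004) + 229108) = sqrt(393004 + 229108) = sqrt(622112) = 4*sqrt(38882)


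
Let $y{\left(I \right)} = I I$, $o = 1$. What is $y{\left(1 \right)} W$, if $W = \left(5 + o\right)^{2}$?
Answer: $36$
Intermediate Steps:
$W = 36$ ($W = \left(5 + 1\right)^{2} = 6^{2} = 36$)
$y{\left(I \right)} = I^{2}$
$y{\left(1 \right)} W = 1^{2} \cdot 36 = 1 \cdot 36 = 36$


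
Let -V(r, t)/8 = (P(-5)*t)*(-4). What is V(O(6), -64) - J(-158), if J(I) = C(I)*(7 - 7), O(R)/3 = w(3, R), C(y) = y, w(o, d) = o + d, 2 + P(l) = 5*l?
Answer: 55296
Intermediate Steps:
P(l) = -2 + 5*l
w(o, d) = d + o
O(R) = 9 + 3*R (O(R) = 3*(R + 3) = 3*(3 + R) = 9 + 3*R)
J(I) = 0 (J(I) = I*(7 - 7) = I*0 = 0)
V(r, t) = -864*t (V(r, t) = -8*(-2 + 5*(-5))*t*(-4) = -8*(-2 - 25)*t*(-4) = -8*(-27*t)*(-4) = -864*t)
V(O(6), -64) - J(-158) = -864*(-64) - 1*0 = 55296 + 0 = 55296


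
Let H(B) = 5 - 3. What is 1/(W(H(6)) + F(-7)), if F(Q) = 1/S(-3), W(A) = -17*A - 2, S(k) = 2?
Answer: -2/71 ≈ -0.028169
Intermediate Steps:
H(B) = 2
W(A) = -2 - 17*A
F(Q) = 1/2
1/(W(H(6)) + F(-7)) = 1/((-2 - 17*2) + 1/2) = 1/((-2 - 34) + 1/2) = 1/(-36 + 1/2) = 1/(-71/2) = -2/71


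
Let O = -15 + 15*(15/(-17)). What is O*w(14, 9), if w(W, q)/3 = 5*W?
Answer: -100800/17 ≈ -5929.4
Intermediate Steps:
w(W, q) = 15*W (w(W, q) = 3*(5*W) = 15*W)
O = -480/17 (O = -15 + 15*(15*(-1/17)) = -15 + 15*(-15/17) = -15 - 225/17 = -480/17 ≈ -28.235)
O*w(14, 9) = -7200*14/17 = -480/17*210 = -100800/17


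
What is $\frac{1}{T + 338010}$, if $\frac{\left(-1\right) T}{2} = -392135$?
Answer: $\frac{1}{1122280} \approx 8.9104 \cdot 10^{-7}$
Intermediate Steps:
$T = 784270$ ($T = \left(-2\right) \left(-392135\right) = 784270$)
$\frac{1}{T + 338010} = \frac{1}{784270 + 338010} = \frac{1}{1122280}$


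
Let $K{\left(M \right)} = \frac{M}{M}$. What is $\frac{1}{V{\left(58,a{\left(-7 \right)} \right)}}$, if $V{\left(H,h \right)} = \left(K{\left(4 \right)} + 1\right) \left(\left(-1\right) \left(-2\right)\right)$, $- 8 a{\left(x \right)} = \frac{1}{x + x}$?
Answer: $\frac{1}{4} \approx 0.25$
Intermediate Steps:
$K{\left(M \right)} = 1$
$a{\left(x \right)} = - \frac{1}{16 x}$ ($a{\left(x \right)} = - \frac{1}{8 \left(x + x\right)} = - \frac{1}{8 \cdot 2 x} = - \frac{\frac{1}{2} \frac{1}{x}}{8} = - \frac{1}{16 x}$)
$V{\left(H,h \right)} = 4$ ($V{\left(H,h \right)} = \left(1 + 1\right) \left(\left(-1\right) \left(-2\right)\right) = 2 \cdot 2 = 4$)
$\frac{1}{V{\left(58,a{\left(-7 \right)} \right)}} = \frac{1}{4}$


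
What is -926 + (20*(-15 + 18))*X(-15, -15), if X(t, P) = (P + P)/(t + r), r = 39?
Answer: -1001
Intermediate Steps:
X(t, P) = 2*P/(39 + t) (X(t, P) = (P + P)/(t + 39) = (2*P)/(39 + t) = 2*P/(39 + t))
-926 + (20*(-15 + 18))*X(-15, -15) = -926 + (20*(-15 + 18))*(2*(-15)/(39 - 15)) = -926 + (20*3)*(2*(-15)/24) = -926 + 60*(2*(-15)*(1/24)) = -926 + 60*(-5/4) = -926 - 75 = -1001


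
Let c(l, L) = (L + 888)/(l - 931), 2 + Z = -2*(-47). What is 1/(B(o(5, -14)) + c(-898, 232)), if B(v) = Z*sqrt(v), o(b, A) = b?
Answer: 25606/1769616809 + 76940543*sqrt(5)/35392336180 ≈ 0.0048755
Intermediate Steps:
Z = 92 (Z = -2 - 2*(-47) = -2 + 94 = 92)
c(l, L) = (888 + L)/(-931 + l)
B(v) = 92*sqrt(v)
1/(B(o(5, -14)) + c(-898, 232)) = 1/(92*sqrt(5) + (888 + 232)/(-931 - 898)) = 1/(92*sqrt(5) + 1120/(-1829)) = 1/(92*sqrt(5) - 1/1829*1120) = 1/(92*sqrt(5) - 1120/1829) = 1/(-1120/1829 + 92*sqrt(5))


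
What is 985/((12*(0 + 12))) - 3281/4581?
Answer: 149623/24432 ≈ 6.1241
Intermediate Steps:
985/((12*(0 + 12))) - 3281/4581 = 985/((12*12)) - 3281*1/4581 = 985/144 - 3281/4581 = 149623/24432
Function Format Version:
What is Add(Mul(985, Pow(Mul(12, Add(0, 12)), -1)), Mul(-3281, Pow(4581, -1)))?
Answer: Rational(149623, 24432) ≈ 6.1241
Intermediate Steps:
Add(Mul(985, Pow(Mul(12, Add(0, 12)), -1)), Mul(-3281, Pow(4581, -1))) = Add(Mul(985, Pow(Mul(12, 12), -1)), Mul(-3281, Rational(1, 4581))) = Add(Mul(985, Pow(144, -1)), Rational(-3281, 4581)) = Add(Mul(985, Rational(1, 144)), Rational(-3281, 4581)) = Add(Rational(985, 144), Rational(-3281, 4581)) = Rational(149623, 24432)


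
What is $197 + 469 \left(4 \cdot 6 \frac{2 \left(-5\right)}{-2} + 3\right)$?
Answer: $57884$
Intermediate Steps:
$197 + 469 \left(4 \cdot 6 \frac{2 \left(-5\right)}{-2} + 3\right) = 197 + 469 \left(24 \left(\left(-10\right) \left(- \frac{1}{2}\right)\right) + 3\right) = 197 + 469 \left(24 \cdot 5 + 3\right) = 197 + 469 \left(120 + 3\right) = 197 + 469 \cdot 123 = 197 + 57687 = 57884$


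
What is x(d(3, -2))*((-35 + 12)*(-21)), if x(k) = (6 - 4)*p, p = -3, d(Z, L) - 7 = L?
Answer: -2898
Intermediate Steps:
d(Z, L) = 7 + L
x(k) = -6 (x(k) = (6 - 4)*(-3) = 2*(-3) = -6)
x(d(3, -2))*((-35 + 12)*(-21)) = -6*(-35 + 12)*(-21) = -(-138)*(-21) = -6*483 = -2898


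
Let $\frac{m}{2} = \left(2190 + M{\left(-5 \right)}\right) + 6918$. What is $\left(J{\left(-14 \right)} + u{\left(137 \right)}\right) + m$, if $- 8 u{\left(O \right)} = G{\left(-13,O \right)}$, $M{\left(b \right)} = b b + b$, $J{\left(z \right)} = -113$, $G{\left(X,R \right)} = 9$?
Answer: $\frac{145135}{8} \approx 18142.0$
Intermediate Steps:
$M{\left(b \right)} = b + b^{2}$ ($M{\left(b \right)} = b^{2} + b = b + b^{2}$)
$u{\left(O \right)} = - \frac{9}{8}$ ($u{\left(O \right)} = \left(- \frac{1}{8}\right) 9 = - \frac{9}{8}$)
$m = 18256$ ($m = 2 \left(\left(2190 - 5 \left(1 - 5\right)\right) + 6918\right) = 2 \left(\left(2190 - -20\right) + 6918\right) = 2 \left(\left(2190 + 20\right) + 6918\right) = 2 \left(2210 + 6918\right) = 2 \cdot 9128 = 18256$)
$\left(J{\left(-14 \right)} + u{\left(137 \right)}\right) + m = \left(-113 - \frac{9}{8}\right) + 18256 = - \frac{913}{8} + 18256 = \frac{145135}{8}$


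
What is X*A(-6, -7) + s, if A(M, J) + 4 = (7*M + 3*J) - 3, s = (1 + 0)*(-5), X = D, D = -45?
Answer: 3145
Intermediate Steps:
X = -45
s = -5 (s = 1*(-5) = -5)
A(M, J) = -7 + 3*J + 7*M (A(M, J) = -4 + ((7*M + 3*J) - 3) = -4 + ((3*J + 7*M) - 3) = -4 + (-3 + 3*J + 7*M) = -7 + 3*J + 7*M)
X*A(-6, -7) + s = -45*(-7 + 3*(-7) + 7*(-6)) - 5 = -45*(-7 - 21 - 42) - 5 = -45*(-70) - 5 = 3150 - 5 = 3145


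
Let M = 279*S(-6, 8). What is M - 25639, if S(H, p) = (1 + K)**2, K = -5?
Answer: -21175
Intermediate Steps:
S(H, p) = 16 (S(H, p) = (1 - 5)**2 = (-4)**2 = 16)
M = 4464 (M = 279*16 = 4464)
M - 25639 = 4464 - 25639 = -21175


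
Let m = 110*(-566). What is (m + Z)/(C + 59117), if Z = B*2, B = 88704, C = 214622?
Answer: 115148/273739 ≈ 0.42065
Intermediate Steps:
Z = 177408 (Z = 88704*2 = 177408)
m = -62260
(m + Z)/(C + 59117) = (-62260 + 177408)/(214622 + 59117) = 115148/273739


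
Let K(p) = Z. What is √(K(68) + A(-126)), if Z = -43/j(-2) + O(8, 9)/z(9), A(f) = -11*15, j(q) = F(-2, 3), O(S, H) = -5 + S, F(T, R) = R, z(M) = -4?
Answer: I*√6483/6 ≈ 13.42*I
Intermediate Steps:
j(q) = 3
A(f) = -165
Z = -181/12 (Z = -43/3 + (-5 + 8)/(-4) = -43*⅓ + 3*(-¼) = -43/3 - ¾ = -181/12 ≈ -15.083)
K(p) = -181/12
√(K(68) + A(-126)) = √(-181/12 - 165) = √(-2161/12) = I*√6483/6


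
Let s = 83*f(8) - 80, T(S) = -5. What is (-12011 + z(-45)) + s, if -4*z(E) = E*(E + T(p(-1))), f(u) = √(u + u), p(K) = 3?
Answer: -24643/2 ≈ -12322.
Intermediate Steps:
f(u) = √2*√u (f(u) = √(2*u) = √2*√u)
z(E) = -E*(-5 + E)/4 (z(E) = -E*(E - 5)/4 = -E*(-5 + E)/4)
s = 252 (s = 83*(√2*√8) - 80 = 83*(√2*(2*√2)) - 80 = 83*4 - 80 = 332 - 80 = 252)
(-12011 + z(-45)) + s = (-12011 + (¼)*(-45)*(5 - 1*(-45))) + 252 = (-12011 + (¼)*(-45)*(5 + 45)) + 252 = (-12011 + (¼)*(-45)*50) + 252 = (-12011 - 1125/2) + 252 = -25147/2 + 252 = -24643/2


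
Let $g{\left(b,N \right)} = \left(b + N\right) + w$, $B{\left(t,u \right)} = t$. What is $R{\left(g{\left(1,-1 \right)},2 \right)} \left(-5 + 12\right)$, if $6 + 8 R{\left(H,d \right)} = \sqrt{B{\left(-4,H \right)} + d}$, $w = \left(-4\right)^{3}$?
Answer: $- \frac{21}{4} + \frac{7 i \sqrt{2}}{8} \approx -5.25 + 1.2374 i$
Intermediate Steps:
$w = -64$
$g{\left(b,N \right)} = -64 + N + b$ ($g{\left(b,N \right)} = \left(b + N\right) - 64 = \left(N + b\right) - 64 = -64 + N + b$)
$R{\left(H,d \right)} = - \frac{3}{4} + \frac{\sqrt{-4 + d}}{8}$
$R{\left(g{\left(1,-1 \right)},2 \right)} \left(-5 + 12\right) = \left(- \frac{3}{4} + \frac{\sqrt{-4 + 2}}{8}\right) \left(-5 + 12\right) = \left(- \frac{3}{4} + \frac{\sqrt{-2}}{8}\right) 7 = \left(- \frac{3}{4} + \frac{i \sqrt{2}}{8}\right) 7 = - \frac{21}{4} + \frac{7 i \sqrt{2}}{8}$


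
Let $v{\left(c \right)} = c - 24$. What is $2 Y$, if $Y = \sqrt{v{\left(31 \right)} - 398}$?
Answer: $2 i \sqrt{391} \approx 39.547 i$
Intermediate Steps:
$v{\left(c \right)} = -24 + c$
$Y = i \sqrt{391}$ ($Y = \sqrt{\left(-24 + 31\right) - 398} = \sqrt{7 - 398} = \sqrt{-391} = i \sqrt{391} \approx 19.774 i$)
$2 Y = 2 i \sqrt{391}$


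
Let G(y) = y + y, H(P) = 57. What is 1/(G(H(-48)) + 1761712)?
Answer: 1/1761826 ≈ 5.6759e-7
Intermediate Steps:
G(y) = 2*y
1/(G(H(-48)) + 1761712) = 1/(2*57 + 1761712) = 1/(114 + 1761712) = 1/1761826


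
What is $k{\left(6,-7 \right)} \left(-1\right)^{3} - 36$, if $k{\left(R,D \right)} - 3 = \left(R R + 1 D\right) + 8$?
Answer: $-76$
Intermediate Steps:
$k{\left(R,D \right)} = 11 + D + R^{2}$ ($k{\left(R,D \right)} = 3 + \left(\left(R R + 1 D\right) + 8\right) = 3 + \left(\left(R^{2} + D\right) + 8\right) = 3 + \left(\left(D + R^{2}\right) + 8\right) = 3 + \left(8 + D + R^{2}\right) = 11 + D + R^{2}$)
$k{\left(6,-7 \right)} \left(-1\right)^{3} - 36 = \left(11 - 7 + 6^{2}\right) \left(-1\right)^{3} - 36 = \left(11 - 7 + 36\right) \left(-1\right) - 36 = 40 \left(-1\right) - 36 = -40 - 36 = -76$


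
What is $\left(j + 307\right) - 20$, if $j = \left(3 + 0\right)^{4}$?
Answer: $368$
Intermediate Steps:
$j = 81$ ($j = 3^{4} = 81$)
$\left(j + 307\right) - 20 = \left(81 + 307\right) - 20 = 388 - 20 = 368$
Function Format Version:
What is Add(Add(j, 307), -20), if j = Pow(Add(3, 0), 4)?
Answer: 368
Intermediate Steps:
j = 81 (j = Pow(3, 4) = 81)
Add(Add(j, 307), -20) = Add(Add(81, 307), -20) = Add(388, -20) = 368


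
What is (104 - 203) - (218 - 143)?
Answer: -174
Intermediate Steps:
(104 - 203) - (218 - 143) = -99 - 1*75 = -99 - 75 = -174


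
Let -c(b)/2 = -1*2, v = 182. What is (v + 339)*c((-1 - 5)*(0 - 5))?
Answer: 2084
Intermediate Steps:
c(b) = 4 (c(b) = -(-2)*2 = -2*(-2) = 4)
(v + 339)*c((-1 - 5)*(0 - 5)) = (182 + 339)*4 = 521*4 = 2084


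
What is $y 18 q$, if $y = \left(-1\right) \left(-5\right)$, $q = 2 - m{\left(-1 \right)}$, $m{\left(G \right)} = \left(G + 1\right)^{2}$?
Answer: $180$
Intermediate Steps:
$m{\left(G \right)} = \left(1 + G\right)^{2}$
$q = 2$ ($q = 2 - \left(1 - 1\right)^{2} = 2 - 0^{2} = 2 - 0 = 2 + 0 = 2$)
$y = 5$
$y 18 q = 5 \cdot 18 \cdot 2 = 90 \cdot 2 = 180$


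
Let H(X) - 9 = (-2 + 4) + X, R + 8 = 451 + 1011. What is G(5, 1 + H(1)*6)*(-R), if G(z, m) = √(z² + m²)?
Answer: -1454*√5354 ≈ -1.0639e+5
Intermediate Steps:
R = 1454 (R = -8 + (451 + 1011) = -8 + 1462 = 1454)
H(X) = 11 + X (H(X) = 9 + ((-2 + 4) + X) = 9 + (2 + X) = 11 + X)
G(z, m) = √(m² + z²)
G(5, 1 + H(1)*6)*(-R) = √((1 + (11 + 1)*6)² + 5²)*(-1*1454) = √((1 + 12*6)² + 25)*(-1454) = √((1 + 72)² + 25)*(-1454) = √(73² + 25)*(-1454) = √(5329 + 25)*(-1454) = √5354*(-1454) = -1454*√5354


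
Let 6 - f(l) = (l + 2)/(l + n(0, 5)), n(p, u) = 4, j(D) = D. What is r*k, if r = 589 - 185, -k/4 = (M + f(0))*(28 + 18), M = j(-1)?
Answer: -334512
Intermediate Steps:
M = -1
f(l) = 6 - (2 + l)/(4 + l) (f(l) = 6 - (l + 2)/(l + 4) = 6 - (2 + l)/(4 + l))
k = -828 (k = -4*(-1 + (22 + 5*0)/(4 + 0))*(28 + 18) = -4*(-1 + (22 + 0)/4)*46 = -4*(-1 + (¼)*22)*46 = -4*(-1 + 11/2)*46 = -18*46 = -4*207 = -828)
r = 404
r*k = 404*(-828) = -334512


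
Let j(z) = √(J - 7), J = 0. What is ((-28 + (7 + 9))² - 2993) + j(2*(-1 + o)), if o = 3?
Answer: -2849 + I*√7 ≈ -2849.0 + 2.6458*I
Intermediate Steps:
j(z) = I*√7 (j(z) = √(0 - 7) = √(-7) = I*√7)
((-28 + (7 + 9))² - 2993) + j(2*(-1 + o)) = ((-28 + (7 + 9))² - 2993) + I*√7 = ((-28 + 16)² - 2993) + I*√7 = ((-12)² - 2993) + I*√7 = (144 - 2993) + I*√7 = -2849 + I*√7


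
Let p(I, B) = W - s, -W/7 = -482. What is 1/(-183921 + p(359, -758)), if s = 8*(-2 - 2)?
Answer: -1/180515 ≈ -5.5397e-6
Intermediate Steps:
W = 3374 (W = -7*(-482) = 3374)
s = -32 (s = 8*(-4) = -32)
p(I, B) = 3406 (p(I, B) = 3374 - 1*(-32) = 3374 + 32 = 3406)
1/(-183921 + p(359, -758)) = 1/(-183921 + 3406) = 1/(-180515) = -1/180515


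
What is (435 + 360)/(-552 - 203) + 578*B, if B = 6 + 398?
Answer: 35260153/151 ≈ 2.3351e+5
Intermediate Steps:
B = 404
(435 + 360)/(-552 - 203) + 578*B = (435 + 360)/(-552 - 203) + 578*404 = 795/(-755) + 233512 = 795*(-1/755) + 233512 = -159/151 + 233512 = 35260153/151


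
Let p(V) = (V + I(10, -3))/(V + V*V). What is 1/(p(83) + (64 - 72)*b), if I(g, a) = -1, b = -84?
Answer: 3486/2342633 ≈ 0.0014881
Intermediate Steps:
p(V) = (-1 + V)/(V + V²) (p(V) = (V - 1)/(V + V*V) = (-1 + V)/(V + V²))
1/(p(83) + (64 - 72)*b) = 1/((-1 + 83)/(83*(1 + 83)) + (64 - 72)*(-84)) = 1/((1/83)*82/84 - 8*(-84)) = 1/((1/83)*(1/84)*82 + 672) = 1/(41/3486 + 672) = 1/(2342633/3486) = 3486/2342633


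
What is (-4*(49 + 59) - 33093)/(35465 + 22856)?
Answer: -33525/58321 ≈ -0.57484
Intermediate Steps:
(-4*(49 + 59) - 33093)/(35465 + 22856) = (-4*108 - 33093)/58321 = (-432 - 33093)*(1/58321) = -33525*1/58321 = -33525/58321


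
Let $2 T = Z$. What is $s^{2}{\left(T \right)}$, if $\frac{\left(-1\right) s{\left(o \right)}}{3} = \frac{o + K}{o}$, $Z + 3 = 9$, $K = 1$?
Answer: $16$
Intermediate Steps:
$Z = 6$ ($Z = -3 + 9 = 6$)
$T = 3$ ($T = \frac{1}{2} \cdot 6 = 3$)
$s{\left(o \right)} = - \frac{3 \left(1 + o\right)}{o}$ ($s{\left(o \right)} = - 3 \frac{o + 1}{o} = - 3 \frac{1 + o}{o} = - \frac{3 \left(1 + o\right)}{o}$)
$s^{2}{\left(T \right)} = \left(-3 - \frac{3}{3}\right)^{2} = \left(-3 - 1\right)^{2} = \left(-4\right)^{2} = 16$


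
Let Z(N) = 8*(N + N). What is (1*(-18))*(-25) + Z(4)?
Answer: 514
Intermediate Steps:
Z(N) = 16*N (Z(N) = 8*(2*N) = 16*N)
(1*(-18))*(-25) + Z(4) = (1*(-18))*(-25) + 16*4 = -18*(-25) + 64 = 450 + 64 = 514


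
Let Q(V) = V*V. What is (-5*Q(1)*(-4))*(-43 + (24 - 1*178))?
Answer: -3940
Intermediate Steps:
Q(V) = V²
(-5*Q(1)*(-4))*(-43 + (24 - 1*178)) = (-5*1²*(-4))*(-43 + (24 - 1*178)) = (-5*1*(-4))*(-43 + (24 - 178)) = (-5*(-4))*(-43 - 154) = 20*(-197) = -3940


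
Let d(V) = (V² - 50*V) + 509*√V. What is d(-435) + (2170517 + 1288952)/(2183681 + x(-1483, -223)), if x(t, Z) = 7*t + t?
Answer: 458202551044/2171817 + 509*I*√435 ≈ 2.1098e+5 + 10616.0*I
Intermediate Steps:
d(V) = V² - 50*V + 509*√V
x(t, Z) = 8*t
d(-435) + (2170517 + 1288952)/(2183681 + x(-1483, -223)) = ((-435)² - 50*(-435) + 509*√(-435)) + (2170517 + 1288952)/(2183681 + 8*(-1483)) = (189225 + 21750 + 509*(I*√435)) + 3459469/(2183681 - 11864) = (189225 + 21750 + 509*I*√435) + 3459469/2171817 = (210975 + 509*I*√435) + 3459469*(1/2171817) = (210975 + 509*I*√435) + 3459469/2171817 = 458202551044/2171817 + 509*I*√435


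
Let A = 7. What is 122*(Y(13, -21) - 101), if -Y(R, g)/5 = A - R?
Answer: -8662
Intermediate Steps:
Y(R, g) = -35 + 5*R (Y(R, g) = -5*(7 - R) = -35 + 5*R)
122*(Y(13, -21) - 101) = 122*((-35 + 5*13) - 101) = 122*((-35 + 65) - 101) = 122*(30 - 101) = 122*(-71) = -8662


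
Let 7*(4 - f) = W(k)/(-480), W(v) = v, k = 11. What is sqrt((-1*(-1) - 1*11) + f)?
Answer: I*sqrt(4231290)/840 ≈ 2.4488*I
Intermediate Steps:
f = 13451/3360 (f = 4 - 11/(7*(-480)) = 4 - 11*(-1)/(7*480) = 4 - 1/7*(-11/480) = 4 + 11/3360 = 13451/3360 ≈ 4.0033)
sqrt((-1*(-1) - 1*11) + f) = sqrt((-1*(-1) - 1*11) + 13451/3360) = sqrt((1 - 11) + 13451/3360) = sqrt(-10 + 13451/3360) = sqrt(-20149/3360) = I*sqrt(4231290)/840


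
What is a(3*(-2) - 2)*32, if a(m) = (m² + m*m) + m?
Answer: 3840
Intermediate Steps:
a(m) = m + 2*m² (a(m) = (m² + m²) + m = 2*m² + m = m + 2*m²)
a(3*(-2) - 2)*32 = ((3*(-2) - 2)*(1 + 2*(3*(-2) - 2)))*32 = ((-6 - 2)*(1 + 2*(-6 - 2)))*32 = -8*(1 + 2*(-8))*32 = -8*(1 - 16)*32 = -8*(-15)*32 = 120*32 = 3840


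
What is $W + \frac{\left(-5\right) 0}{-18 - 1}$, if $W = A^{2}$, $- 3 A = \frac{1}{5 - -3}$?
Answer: $\frac{1}{576} \approx 0.0017361$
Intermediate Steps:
$A = - \frac{1}{24}$ ($A = - \frac{1}{3 \left(5 - -3\right)} = - \frac{1}{3 \left(5 + 3\right)} = - \frac{1}{3 \cdot 8} = \left(- \frac{1}{3}\right) \frac{1}{8} = - \frac{1}{24} \approx -0.041667$)
$W = \frac{1}{576}$ ($W = \left(- \frac{1}{24}\right)^{2} = \frac{1}{576} \approx 0.0017361$)
$W + \frac{\left(-5\right) 0}{-18 - 1} = \frac{1}{576} + \frac{\left(-5\right) 0}{-18 - 1} = \frac{1}{576} + \frac{1}{-19} \cdot 0 = \frac{1}{576} - 0 = \frac{1}{576} + 0 = \frac{1}{576}$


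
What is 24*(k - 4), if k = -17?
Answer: -504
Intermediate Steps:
24*(k - 4) = 24*(-17 - 4) = 24*(-21) = -504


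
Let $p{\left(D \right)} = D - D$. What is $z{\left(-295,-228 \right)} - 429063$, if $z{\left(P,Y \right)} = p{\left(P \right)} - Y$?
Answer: $-428835$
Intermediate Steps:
$p{\left(D \right)} = 0$
$z{\left(P,Y \right)} = - Y$ ($z{\left(P,Y \right)} = 0 - Y = - Y$)
$z{\left(-295,-228 \right)} - 429063 = \left(-1\right) \left(-228\right) - 429063 = 228 - 429063 = -428835$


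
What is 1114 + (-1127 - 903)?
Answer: -916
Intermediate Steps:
1114 + (-1127 - 903) = 1114 - 2030 = -916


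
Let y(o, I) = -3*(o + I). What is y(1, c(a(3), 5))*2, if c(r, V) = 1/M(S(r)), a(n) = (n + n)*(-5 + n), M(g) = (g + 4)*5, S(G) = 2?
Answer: -31/5 ≈ -6.2000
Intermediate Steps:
M(g) = 20 + 5*g (M(g) = (4 + g)*5 = 20 + 5*g)
a(n) = 2*n*(-5 + n) (a(n) = (2*n)*(-5 + n) = 2*n*(-5 + n))
c(r, V) = 1/30 (c(r, V) = 1/(20 + 5*2) = 1/(20 + 10) = 1/30)
y(o, I) = -3*I - 3*o (y(o, I) = -3*(I + o) = -3*I - 3*o)
y(1, c(a(3), 5))*2 = (-3*1/30 - 3*1)*2 = (-1/10 - 3)*2 = -31/10*2 = -31/5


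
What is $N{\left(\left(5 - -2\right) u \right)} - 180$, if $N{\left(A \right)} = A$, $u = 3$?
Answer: $-159$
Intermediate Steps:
$N{\left(\left(5 - -2\right) u \right)} - 180 = \left(5 - -2\right) 3 - 180 = \left(5 + 2\right) 3 - 180 = 7 \cdot 3 - 180 = 21 - 180 = -159$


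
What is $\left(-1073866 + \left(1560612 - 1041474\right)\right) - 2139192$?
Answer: $-2693920$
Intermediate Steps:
$\left(-1073866 + \left(1560612 - 1041474\right)\right) - 2139192 = \left(-1073866 + 519138\right) - 2139192 = -554728 - 2139192 = -2693920$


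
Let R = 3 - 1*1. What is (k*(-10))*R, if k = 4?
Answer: -80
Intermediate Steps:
R = 2 (R = 3 - 1 = 2)
(k*(-10))*R = (4*(-10))*2 = -40*2 = -80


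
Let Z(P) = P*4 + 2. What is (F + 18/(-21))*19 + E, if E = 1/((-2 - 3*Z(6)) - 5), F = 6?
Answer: 58133/595 ≈ 97.703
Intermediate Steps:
Z(P) = 2 + 4*P (Z(P) = 4*P + 2 = 2 + 4*P)
E = -1/85 (E = 1/((-2 - 3*(2 + 4*6)) - 5) = 1/((-2 - 3*(2 + 24)) - 5) = 1/((-2 - 3*26) - 5) = 1/((-2 - 78) - 5) = 1/(-80 - 5) = 1/(-85) = -1/85 ≈ -0.011765)
(F + 18/(-21))*19 + E = (6 + 18/(-21))*19 - 1/85 = (6 + 18*(-1/21))*19 - 1/85 = (6 - 6/7)*19 - 1/85 = (36/7)*19 - 1/85 = 684/7 - 1/85 = 58133/595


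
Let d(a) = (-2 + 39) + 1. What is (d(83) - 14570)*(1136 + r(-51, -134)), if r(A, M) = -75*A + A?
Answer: -71352120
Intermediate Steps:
r(A, M) = -74*A
d(a) = 38 (d(a) = 37 + 1 = 38)
(d(83) - 14570)*(1136 + r(-51, -134)) = (38 - 14570)*(1136 - 74*(-51)) = -14532*(1136 + 3774) = -14532*4910 = -71352120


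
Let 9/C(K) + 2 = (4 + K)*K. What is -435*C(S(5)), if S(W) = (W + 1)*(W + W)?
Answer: -3915/3838 ≈ -1.0201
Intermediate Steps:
S(W) = 2*W*(1 + W) (S(W) = (1 + W)*(2*W) = 2*W*(1 + W))
C(K) = 9/(-2 + K*(4 + K)) (C(K) = 9/(-2 + (4 + K)*K) = 9/(-2 + K*(4 + K)))
-435*C(S(5)) = -3915/(-2 + (2*5*(1 + 5))² + 4*(2*5*(1 + 5))) = -3915/(-2 + (2*5*6)² + 4*(2*5*6)) = -3915/(-2 + 60² + 4*60) = -3915/(-2 + 3600 + 240) = -3915/3838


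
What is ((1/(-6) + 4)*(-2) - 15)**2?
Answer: 4624/9 ≈ 513.78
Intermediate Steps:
((1/(-6) + 4)*(-2) - 15)**2 = ((-1/6 + 4)*(-2) - 15)**2 = ((23/6)*(-2) - 15)**2 = (-23/3 - 15)**2 = (-68/3)**2 = 4624/9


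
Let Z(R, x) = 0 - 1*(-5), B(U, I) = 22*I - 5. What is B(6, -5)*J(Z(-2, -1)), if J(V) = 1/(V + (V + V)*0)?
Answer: -23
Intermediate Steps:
B(U, I) = -5 + 22*I
Z(R, x) = 5 (Z(R, x) = 0 + 5 = 5)
J(V) = 1/V (J(V) = 1/(V + (2*V)*0) = 1/(V + 0) = 1/V)
B(6, -5)*J(Z(-2, -1)) = (-5 + 22*(-5))/5 = (-5 - 110)*(⅕) = -115*⅕ = -23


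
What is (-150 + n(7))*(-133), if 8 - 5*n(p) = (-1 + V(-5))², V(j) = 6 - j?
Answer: 111986/5 ≈ 22397.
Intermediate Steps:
n(p) = -92/5 (n(p) = 8/5 - (-1 + (6 - 1*(-5)))²/5 = 8/5 - (-1 + (6 + 5))²/5 = 8/5 - (-1 + 11)²/5 = 8/5 - ⅕*10² = 8/5 - ⅕*100 = 8/5 - 20 = -92/5)
(-150 + n(7))*(-133) = (-150 - 92/5)*(-133) = -842/5*(-133) = 111986/5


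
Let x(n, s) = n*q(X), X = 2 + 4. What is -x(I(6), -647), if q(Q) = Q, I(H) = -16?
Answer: 96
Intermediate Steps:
X = 6
x(n, s) = 6*n (x(n, s) = n*6 = 6*n)
-x(I(6), -647) = -6*(-16) = -1*(-96) = 96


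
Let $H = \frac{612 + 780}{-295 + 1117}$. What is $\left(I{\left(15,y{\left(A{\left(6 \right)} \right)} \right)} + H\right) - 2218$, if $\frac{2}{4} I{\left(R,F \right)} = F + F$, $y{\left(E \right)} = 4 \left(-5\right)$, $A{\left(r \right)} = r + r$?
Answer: $- \frac{314594}{137} \approx -2296.3$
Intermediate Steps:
$A{\left(r \right)} = 2 r$
$y{\left(E \right)} = -20$
$I{\left(R,F \right)} = 4 F$ ($I{\left(R,F \right)} = 2 \left(F + F\right) = 2 \cdot 2 F = 4 F$)
$H = \frac{232}{137}$ ($H = \frac{1392}{822} = 1392 \cdot \frac{1}{822} = \frac{232}{137} \approx 1.6934$)
$\left(I{\left(15,y{\left(A{\left(6 \right)} \right)} \right)} + H\right) - 2218 = \left(4 \left(-20\right) + \frac{232}{137}\right) - 2218 = \left(-80 + \frac{232}{137}\right) - 2218 = - \frac{10728}{137} - 2218 = - \frac{314594}{137}$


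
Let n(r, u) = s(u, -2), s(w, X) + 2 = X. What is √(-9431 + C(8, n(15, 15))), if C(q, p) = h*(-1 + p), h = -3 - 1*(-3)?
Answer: I*√9431 ≈ 97.113*I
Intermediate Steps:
h = 0 (h = -3 + 3 = 0)
s(w, X) = -2 + X
n(r, u) = -4 (n(r, u) = -2 - 2 = -4)
C(q, p) = 0 (C(q, p) = 0*(-1 + p) = 0)
√(-9431 + C(8, n(15, 15))) = √(-9431 + 0) = √(-9431) = I*√9431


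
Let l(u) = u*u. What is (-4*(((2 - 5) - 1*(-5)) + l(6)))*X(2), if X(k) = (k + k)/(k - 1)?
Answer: -608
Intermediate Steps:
l(u) = u²
X(k) = 2*k/(-1 + k) (X(k) = (2*k)/(-1 + k) = 2*k/(-1 + k))
(-4*(((2 - 5) - 1*(-5)) + l(6)))*X(2) = (-4*(((2 - 5) - 1*(-5)) + 6²))*(2*2/(-1 + 2)) = (-4*((-3 + 5) + 36))*(2*2/1) = (-4*(2 + 36))*(2*2*1) = -4*38*4 = -152*4 = -608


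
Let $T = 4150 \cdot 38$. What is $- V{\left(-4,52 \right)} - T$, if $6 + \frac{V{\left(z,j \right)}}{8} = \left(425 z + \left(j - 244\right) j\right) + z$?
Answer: $-64148$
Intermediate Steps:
$V{\left(z,j \right)} = -48 + 3408 z + 8 j \left(-244 + j\right)$ ($V{\left(z,j \right)} = -48 + 8 \left(\left(425 z + \left(j - 244\right) j\right) + z\right) = -48 + 8 \left(\left(425 z + \left(-244 + j\right) j\right) + z\right) = -48 + 8 \left(\left(425 z + j \left(-244 + j\right)\right) + z\right) = -48 + 8 \left(426 z + j \left(-244 + j\right)\right) = -48 + \left(3408 z + 8 j \left(-244 + j\right)\right) = -48 + 3408 z + 8 j \left(-244 + j\right)$)
$T = 157700$
$- V{\left(-4,52 \right)} - T = - (-48 - 101504 + 8 \cdot 52^{2} + 3408 \left(-4\right)) - 157700 = - (-48 - 101504 + 8 \cdot 2704 - 13632) - 157700 = - (-48 - 101504 + 21632 - 13632) - 157700 = \left(-1\right) \left(-93552\right) - 157700 = 93552 - 157700 = -64148$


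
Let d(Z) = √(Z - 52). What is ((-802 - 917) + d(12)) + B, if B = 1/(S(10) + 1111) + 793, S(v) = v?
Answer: -1038045/1121 + 2*I*√10 ≈ -926.0 + 6.3246*I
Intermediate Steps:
B = 888954/1121 (B = 1/(10 + 1111) + 793 = 1/1121 + 793 = 888954/1121 ≈ 793.00)
d(Z) = √(-52 + Z)
((-802 - 917) + d(12)) + B = ((-802 - 917) + √(-52 + 12)) + 888954/1121 = (-1719 + √(-40)) + 888954/1121 = (-1719 + 2*I*√10) + 888954/1121 = -1038045/1121 + 2*I*√10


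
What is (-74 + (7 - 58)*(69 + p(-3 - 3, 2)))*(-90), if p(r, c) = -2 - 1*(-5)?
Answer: 337140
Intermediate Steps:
p(r, c) = 3 (p(r, c) = -2 + 5 = 3)
(-74 + (7 - 58)*(69 + p(-3 - 3, 2)))*(-90) = (-74 + (7 - 58)*(69 + 3))*(-90) = (-74 - 51*72)*(-90) = (-74 - 3672)*(-90) = -3746*(-90) = 337140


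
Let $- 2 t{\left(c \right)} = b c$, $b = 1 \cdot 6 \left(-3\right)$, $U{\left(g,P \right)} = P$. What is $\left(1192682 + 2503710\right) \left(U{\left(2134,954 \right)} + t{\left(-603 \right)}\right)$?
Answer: $-16533961416$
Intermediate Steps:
$b = -18$ ($b = 6 \left(-3\right) = -18$)
$t{\left(c \right)} = 9 c$ ($t{\left(c \right)} = - \frac{\left(-18\right) c}{2} = 9 c$)
$\left(1192682 + 2503710\right) \left(U{\left(2134,954 \right)} + t{\left(-603 \right)}\right) = \left(1192682 + 2503710\right) \left(954 + 9 \left(-603\right)\right) = 3696392 \left(954 - 5427\right) = 3696392 \left(-4473\right) = -16533961416$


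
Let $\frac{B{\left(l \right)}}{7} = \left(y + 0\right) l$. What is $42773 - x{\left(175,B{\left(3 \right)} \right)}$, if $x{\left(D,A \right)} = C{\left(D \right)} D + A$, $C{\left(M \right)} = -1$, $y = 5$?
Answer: $42843$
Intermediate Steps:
$B{\left(l \right)} = 35 l$ ($B{\left(l \right)} = 7 \left(5 + 0\right) l = 7 \cdot 5 l = 35 l$)
$x{\left(D,A \right)} = A - D$ ($x{\left(D,A \right)} = - D + A = A - D$)
$42773 - x{\left(175,B{\left(3 \right)} \right)} = 42773 - \left(35 \cdot 3 - 175\right) = 42773 - \left(105 - 175\right) = 42773 - -70 = 42773 + 70 = 42843$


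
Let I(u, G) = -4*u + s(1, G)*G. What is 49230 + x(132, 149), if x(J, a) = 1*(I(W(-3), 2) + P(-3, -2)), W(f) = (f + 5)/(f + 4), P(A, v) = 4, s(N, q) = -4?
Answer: 49218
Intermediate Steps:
W(f) = (5 + f)/(4 + f)
I(u, G) = -4*G - 4*u (I(u, G) = -4*u - 4*G = -4*G - 4*u)
x(J, a) = -12 (x(J, a) = 1*((-4*2 - 4*(5 - 3)/(4 - 3)) + 4) = 1*((-8 - 4*2/1) + 4) = 1*((-8 - 4*2) + 4) = 1*((-8 - 8) + 4) = 1*(-16 + 4) = 1*(-12) = -12)
49230 + x(132, 149) = 49230 - 12 = 49218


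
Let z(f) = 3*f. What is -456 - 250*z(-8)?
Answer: 5544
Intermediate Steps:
-456 - 250*z(-8) = -456 - 750*(-8) = -456 - 250*(-24) = -456 + 6000 = 5544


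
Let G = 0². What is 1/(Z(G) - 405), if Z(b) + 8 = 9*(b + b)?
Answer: -1/413 ≈ -0.0024213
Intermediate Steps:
G = 0
Z(b) = -8 + 18*b (Z(b) = -8 + 9*(b + b) = -8 + 9*(2*b) = -8 + 18*b)
1/(Z(G) - 405) = 1/((-8 + 18*0) - 405) = 1/((-8 + 0) - 405) = 1/(-8 - 405) = 1/(-413) = -1/413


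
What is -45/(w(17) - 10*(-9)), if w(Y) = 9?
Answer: -5/11 ≈ -0.45455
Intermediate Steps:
-45/(w(17) - 10*(-9)) = -45/(9 - 10*(-9)) = -45/(9 + 90) = -45/99 = (1/99)*(-45) = -5/11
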